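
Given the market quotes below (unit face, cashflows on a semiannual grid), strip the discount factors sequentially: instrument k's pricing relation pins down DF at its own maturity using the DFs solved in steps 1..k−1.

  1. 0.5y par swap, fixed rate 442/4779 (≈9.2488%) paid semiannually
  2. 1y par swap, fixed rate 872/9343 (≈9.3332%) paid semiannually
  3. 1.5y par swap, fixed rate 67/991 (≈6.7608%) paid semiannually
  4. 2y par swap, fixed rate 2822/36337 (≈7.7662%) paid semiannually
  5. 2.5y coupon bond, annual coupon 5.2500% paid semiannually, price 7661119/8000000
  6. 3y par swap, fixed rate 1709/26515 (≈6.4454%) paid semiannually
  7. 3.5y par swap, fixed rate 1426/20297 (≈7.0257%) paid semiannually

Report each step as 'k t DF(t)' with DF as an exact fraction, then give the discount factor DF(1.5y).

1 1/2 4779/5000
2 1 1141/1250
3 3/2 4531/5000
4 2 8589/10000
5 5/2 4201/5000
6 3 8291/10000
7 7/2 7861/10000
DF(1.5y) = 4531/5000 ≈ 0.906200

step 1 [0.5y] swap r/2=221/4779: DF=(1 − 221/4779·(0))/(1+221/4779) = 4779/5000 ≈ 0.955800
step 2 [1y] swap r/2=436/9343: DF=(1 − 436/9343·(0.955800))/(1+436/9343) = 1141/1250 ≈ 0.912800
step 3 [1.5y] swap r/2=67/1982: DF=(1 − 67/1982·(0.955800+0.912800))/(1+67/1982) = 4531/5000 ≈ 0.906200
step 4 [2y] swap r/2=1411/36337: DF=(1 − 1411/36337·(0.955800+0.912800+0.906200))/(1+1411/36337) = 8589/10000 ≈ 0.858900
step 5 [2.5y] bond c/2=21/800: DF=(7661119/8000000 − 21/800·(0.955800+0.912800+0.906200+0.858900))/(1+21/800) = 4201/5000 ≈ 0.840200
step 6 [3y] swap r/2=1709/53030: DF=(1 − 1709/53030·(0.955800+0.912800+0.906200+0.858900+0.840200))/(1+1709/53030) = 8291/10000 ≈ 0.829100
step 7 [3.5y] swap r/2=713/20297: DF=(1 − 713/20297·(0.955800+0.912800+0.906200+0.858900+0.840200+0.829100))/(1+713/20297) = 7861/10000 ≈ 0.786100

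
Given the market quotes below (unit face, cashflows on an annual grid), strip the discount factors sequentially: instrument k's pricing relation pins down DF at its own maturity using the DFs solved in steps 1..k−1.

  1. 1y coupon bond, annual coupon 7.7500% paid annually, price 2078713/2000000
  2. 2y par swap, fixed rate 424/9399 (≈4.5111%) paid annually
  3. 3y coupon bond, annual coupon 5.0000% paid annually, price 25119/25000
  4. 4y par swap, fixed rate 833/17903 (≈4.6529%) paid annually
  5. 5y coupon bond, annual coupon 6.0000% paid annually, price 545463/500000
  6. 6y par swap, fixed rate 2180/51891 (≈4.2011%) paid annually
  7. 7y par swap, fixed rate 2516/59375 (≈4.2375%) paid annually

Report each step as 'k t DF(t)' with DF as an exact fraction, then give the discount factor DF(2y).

step 1 [1y] bond c/1=31/400: DF=(2078713/2000000 − 31/400·(0))/(1+31/400) = 4823/5000 ≈ 0.964600
step 2 [2y] swap r/1=424/9399: DF=(1 − 424/9399·(0.964600))/(1+424/9399) = 572/625 ≈ 0.915200
step 3 [3y] bond c/1=1/20: DF=(25119/25000 − 1/20·(0.964600+0.915200))/(1+1/20) = 4337/5000 ≈ 0.867400
step 4 [4y] swap r/1=833/17903: DF=(1 − 833/17903·(0.964600+0.915200+0.867400))/(1+833/17903) = 4167/5000 ≈ 0.833400
step 5 [5y] bond c/1=3/50: DF=(545463/500000 − 3/50·(0.964600+0.915200+0.867400+0.833400))/(1+3/50) = 1653/2000 ≈ 0.826500
step 6 [6y] swap r/1=2180/51891: DF=(1 − 2180/51891·(0.964600+0.915200+0.867400+0.833400+0.826500))/(1+2180/51891) = 391/500 ≈ 0.782000
step 7 [7y] swap r/1=2516/59375: DF=(1 − 2516/59375·(0.964600+0.915200+0.867400+0.833400+0.826500+0.782000))/(1+2516/59375) = 1871/2500 ≈ 0.748400

1 1 4823/5000
2 2 572/625
3 3 4337/5000
4 4 4167/5000
5 5 1653/2000
6 6 391/500
7 7 1871/2500
DF(2y) = 572/625 ≈ 0.915200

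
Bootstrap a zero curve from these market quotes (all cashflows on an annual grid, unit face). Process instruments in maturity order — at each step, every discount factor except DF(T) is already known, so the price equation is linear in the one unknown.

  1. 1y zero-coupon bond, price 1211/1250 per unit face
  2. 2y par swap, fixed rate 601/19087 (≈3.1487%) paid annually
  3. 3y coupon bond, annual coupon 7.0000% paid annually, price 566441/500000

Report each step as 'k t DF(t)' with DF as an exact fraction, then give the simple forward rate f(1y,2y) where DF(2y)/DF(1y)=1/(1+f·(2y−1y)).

1 1 1211/1250
2 2 9399/10000
3 3 9339/10000
f(1y,2y) = ((1211/1250)/(9399/10000) − 1)/(1) = 289/9399 ≈ 3.0748%

step 1 [1y] zero: DF = P = 1211/1250 ≈ 0.968800
step 2 [2y] swap r/1=601/19087: DF=(1 − 601/19087·(0.968800))/(1+601/19087) = 9399/10000 ≈ 0.939900
step 3 [3y] bond c/1=7/100: DF=(566441/500000 − 7/100·(0.968800+0.939900))/(1+7/100) = 9339/10000 ≈ 0.933900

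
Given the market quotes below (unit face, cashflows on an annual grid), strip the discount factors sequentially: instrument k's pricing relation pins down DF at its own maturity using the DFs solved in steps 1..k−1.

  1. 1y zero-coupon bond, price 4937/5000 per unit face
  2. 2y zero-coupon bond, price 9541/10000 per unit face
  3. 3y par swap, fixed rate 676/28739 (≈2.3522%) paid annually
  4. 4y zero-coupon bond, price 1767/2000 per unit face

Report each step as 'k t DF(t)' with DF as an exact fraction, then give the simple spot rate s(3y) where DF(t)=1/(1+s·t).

step 1 [1y] zero: DF = P = 4937/5000 ≈ 0.987400
step 2 [2y] zero: DF = P = 9541/10000 ≈ 0.954100
step 3 [3y] swap r/1=676/28739: DF=(1 − 676/28739·(0.987400+0.954100))/(1+676/28739) = 2331/2500 ≈ 0.932400
step 4 [4y] zero: DF = P = 1767/2000 ≈ 0.883500

1 1 4937/5000
2 2 9541/10000
3 3 2331/2500
4 4 1767/2000
s(3y) = (1/(2331/2500) − 1)/(3) = 169/6993 ≈ 2.4167%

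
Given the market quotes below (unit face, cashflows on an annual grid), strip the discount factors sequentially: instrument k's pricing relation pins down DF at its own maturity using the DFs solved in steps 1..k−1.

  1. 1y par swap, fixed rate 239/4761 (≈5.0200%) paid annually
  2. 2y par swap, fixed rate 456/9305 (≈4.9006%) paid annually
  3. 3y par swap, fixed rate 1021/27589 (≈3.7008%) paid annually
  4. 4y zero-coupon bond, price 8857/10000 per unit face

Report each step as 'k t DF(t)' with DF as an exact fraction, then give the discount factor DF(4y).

step 1 [1y] swap r/1=239/4761: DF=(1 − 239/4761·(0))/(1+239/4761) = 4761/5000 ≈ 0.952200
step 2 [2y] swap r/1=456/9305: DF=(1 − 456/9305·(0.952200))/(1+456/9305) = 568/625 ≈ 0.908800
step 3 [3y] swap r/1=1021/27589: DF=(1 − 1021/27589·(0.952200+0.908800))/(1+1021/27589) = 8979/10000 ≈ 0.897900
step 4 [4y] zero: DF = P = 8857/10000 ≈ 0.885700

1 1 4761/5000
2 2 568/625
3 3 8979/10000
4 4 8857/10000
DF(4y) = 8857/10000 ≈ 0.885700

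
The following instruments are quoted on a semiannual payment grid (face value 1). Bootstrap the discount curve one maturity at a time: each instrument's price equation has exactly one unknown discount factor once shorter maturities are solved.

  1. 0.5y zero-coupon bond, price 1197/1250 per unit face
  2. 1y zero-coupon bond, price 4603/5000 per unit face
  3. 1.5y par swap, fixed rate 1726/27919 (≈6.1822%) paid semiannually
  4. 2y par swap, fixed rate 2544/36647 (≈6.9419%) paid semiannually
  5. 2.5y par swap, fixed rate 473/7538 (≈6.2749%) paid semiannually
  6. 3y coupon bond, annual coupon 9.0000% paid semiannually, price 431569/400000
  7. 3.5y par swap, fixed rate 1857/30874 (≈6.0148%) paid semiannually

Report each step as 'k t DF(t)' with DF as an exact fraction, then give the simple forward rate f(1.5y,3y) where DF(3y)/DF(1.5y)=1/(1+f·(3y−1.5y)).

step 1 [0.5y] zero: DF = P = 1197/1250 ≈ 0.957600
step 2 [1y] zero: DF = P = 4603/5000 ≈ 0.920600
step 3 [1.5y] swap r/2=863/27919: DF=(1 − 863/27919·(0.957600+0.920600))/(1+863/27919) = 9137/10000 ≈ 0.913700
step 4 [2y] swap r/2=1272/36647: DF=(1 − 1272/36647·(0.957600+0.920600+0.913700))/(1+1272/36647) = 1091/1250 ≈ 0.872800
step 5 [2.5y] swap r/2=473/15076: DF=(1 − 473/15076·(0.957600+0.920600+0.913700+0.872800))/(1+473/15076) = 8581/10000 ≈ 0.858100
step 6 [3y] bond c/2=9/200: DF=(431569/400000 − 9/200·(0.957600+0.920600+0.913700+0.872800+0.858100))/(1+9/200) = 8377/10000 ≈ 0.837700
step 7 [3.5y] swap r/2=1857/61748: DF=(1 − 1857/61748·(0.957600+0.920600+0.913700+0.872800+0.858100+0.837700))/(1+1857/61748) = 8143/10000 ≈ 0.814300

1 1/2 1197/1250
2 1 4603/5000
3 3/2 9137/10000
4 2 1091/1250
5 5/2 8581/10000
6 3 8377/10000
7 7/2 8143/10000
f(1.5y,3y) = ((9137/10000)/(8377/10000) − 1)/(3/2) = 1520/25131 ≈ 6.0483%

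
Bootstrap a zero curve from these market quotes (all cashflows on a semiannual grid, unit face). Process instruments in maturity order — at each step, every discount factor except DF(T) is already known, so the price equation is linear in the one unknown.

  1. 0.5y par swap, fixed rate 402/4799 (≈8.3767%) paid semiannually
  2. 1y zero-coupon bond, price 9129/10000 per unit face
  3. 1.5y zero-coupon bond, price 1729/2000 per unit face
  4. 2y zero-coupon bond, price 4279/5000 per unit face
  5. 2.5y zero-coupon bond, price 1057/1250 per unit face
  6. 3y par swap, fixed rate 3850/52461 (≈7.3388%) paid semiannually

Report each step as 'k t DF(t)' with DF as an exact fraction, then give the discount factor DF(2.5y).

step 1 [0.5y] swap r/2=201/4799: DF=(1 − 201/4799·(0))/(1+201/4799) = 4799/5000 ≈ 0.959800
step 2 [1y] zero: DF = P = 9129/10000 ≈ 0.912900
step 3 [1.5y] zero: DF = P = 1729/2000 ≈ 0.864500
step 4 [2y] zero: DF = P = 4279/5000 ≈ 0.855800
step 5 [2.5y] zero: DF = P = 1057/1250 ≈ 0.845600
step 6 [3y] swap r/2=1925/52461: DF=(1 − 1925/52461·(0.959800+0.912900+0.864500+0.855800+0.845600))/(1+1925/52461) = 323/400 ≈ 0.807500

1 1/2 4799/5000
2 1 9129/10000
3 3/2 1729/2000
4 2 4279/5000
5 5/2 1057/1250
6 3 323/400
DF(2.5y) = 1057/1250 ≈ 0.845600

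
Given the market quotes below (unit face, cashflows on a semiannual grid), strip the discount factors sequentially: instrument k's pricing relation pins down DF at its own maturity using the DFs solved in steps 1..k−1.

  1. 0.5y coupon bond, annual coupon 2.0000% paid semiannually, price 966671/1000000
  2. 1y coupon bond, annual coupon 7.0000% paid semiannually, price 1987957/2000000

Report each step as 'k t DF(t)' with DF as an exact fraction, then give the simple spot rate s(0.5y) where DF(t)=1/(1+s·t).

1 1/2 9571/10000
2 1 116/125
s(0.5y) = (1/(9571/10000) − 1)/(1/2) = 858/9571 ≈ 8.9646%

step 1 [0.5y] bond c/2=1/100: DF=(966671/1000000 − 1/100·(0))/(1+1/100) = 9571/10000 ≈ 0.957100
step 2 [1y] bond c/2=7/200: DF=(1987957/2000000 − 7/200·(0.957100))/(1+7/200) = 116/125 ≈ 0.928000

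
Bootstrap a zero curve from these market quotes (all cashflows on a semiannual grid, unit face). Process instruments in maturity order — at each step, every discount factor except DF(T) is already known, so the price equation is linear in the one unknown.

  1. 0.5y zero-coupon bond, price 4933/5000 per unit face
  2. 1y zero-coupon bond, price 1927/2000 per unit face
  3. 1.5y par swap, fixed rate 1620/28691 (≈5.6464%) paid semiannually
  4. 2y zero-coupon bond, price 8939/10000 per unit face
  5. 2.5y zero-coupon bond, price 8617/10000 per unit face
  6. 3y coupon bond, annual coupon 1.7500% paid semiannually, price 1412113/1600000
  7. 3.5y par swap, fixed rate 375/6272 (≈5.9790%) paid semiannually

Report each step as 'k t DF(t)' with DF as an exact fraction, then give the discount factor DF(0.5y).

step 1 [0.5y] zero: DF = P = 4933/5000 ≈ 0.986600
step 2 [1y] zero: DF = P = 1927/2000 ≈ 0.963500
step 3 [1.5y] swap r/2=810/28691: DF=(1 − 810/28691·(0.986600+0.963500))/(1+810/28691) = 919/1000 ≈ 0.919000
step 4 [2y] zero: DF = P = 8939/10000 ≈ 0.893900
step 5 [2.5y] zero: DF = P = 8617/10000 ≈ 0.861700
step 6 [3y] bond c/2=7/800: DF=(1412113/1600000 − 7/800·(0.986600+0.963500+0.919000+0.893900+0.861700))/(1+7/800) = 2087/2500 ≈ 0.834800
step 7 [3.5y] swap r/2=375/12544: DF=(1 − 375/12544·(0.986600+0.963500+0.919000+0.893900+0.861700+0.834800))/(1+375/12544) = 13/16 ≈ 0.812500

1 1/2 4933/5000
2 1 1927/2000
3 3/2 919/1000
4 2 8939/10000
5 5/2 8617/10000
6 3 2087/2500
7 7/2 13/16
DF(0.5y) = 4933/5000 ≈ 0.986600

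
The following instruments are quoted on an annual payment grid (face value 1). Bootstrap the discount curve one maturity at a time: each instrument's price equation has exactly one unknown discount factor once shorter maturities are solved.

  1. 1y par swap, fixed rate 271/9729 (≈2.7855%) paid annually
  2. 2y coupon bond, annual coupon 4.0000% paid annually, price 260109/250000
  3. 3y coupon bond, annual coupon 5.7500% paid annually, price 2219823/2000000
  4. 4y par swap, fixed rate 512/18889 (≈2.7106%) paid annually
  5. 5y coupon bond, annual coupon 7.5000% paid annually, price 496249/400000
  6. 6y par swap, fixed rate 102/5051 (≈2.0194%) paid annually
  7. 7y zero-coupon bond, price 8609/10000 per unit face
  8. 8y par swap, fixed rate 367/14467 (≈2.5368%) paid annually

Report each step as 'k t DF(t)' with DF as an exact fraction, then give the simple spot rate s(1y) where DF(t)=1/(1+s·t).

step 1 [1y] swap r/1=271/9729: DF=(1 − 271/9729·(0))/(1+271/9729) = 9729/10000 ≈ 0.972900
step 2 [2y] bond c/1=1/25: DF=(260109/250000 − 1/25·(0.972900))/(1+1/25) = 963/1000 ≈ 0.963000
step 3 [3y] bond c/1=23/400: DF=(2219823/2000000 − 23/400·(0.972900+0.963000))/(1+23/400) = 9443/10000 ≈ 0.944300
step 4 [4y] swap r/1=512/18889: DF=(1 − 512/18889·(0.972900+0.963000+0.944300))/(1+512/18889) = 561/625 ≈ 0.897600
step 5 [5y] bond c/1=3/40: DF=(496249/400000 − 3/40·(0.972900+0.963000+0.944300+0.897600))/(1+3/40) = 1781/2000 ≈ 0.890500
step 6 [6y] swap r/1=102/5051: DF=(1 − 102/5051·(0.972900+0.963000+0.944300+0.897600+0.890500))/(1+102/5051) = 4439/5000 ≈ 0.887800
step 7 [7y] zero: DF = P = 8609/10000 ≈ 0.860900
step 8 [8y] swap r/1=367/14467: DF=(1 − 367/14467·(0.972900+0.963000+0.944300+0.897600+0.890500+0.887800+0.860900))/(1+367/14467) = 1633/2000 ≈ 0.816500

1 1 9729/10000
2 2 963/1000
3 3 9443/10000
4 4 561/625
5 5 1781/2000
6 6 4439/5000
7 7 8609/10000
8 8 1633/2000
s(1y) = (1/(9729/10000) − 1)/(1) = 271/9729 ≈ 2.7855%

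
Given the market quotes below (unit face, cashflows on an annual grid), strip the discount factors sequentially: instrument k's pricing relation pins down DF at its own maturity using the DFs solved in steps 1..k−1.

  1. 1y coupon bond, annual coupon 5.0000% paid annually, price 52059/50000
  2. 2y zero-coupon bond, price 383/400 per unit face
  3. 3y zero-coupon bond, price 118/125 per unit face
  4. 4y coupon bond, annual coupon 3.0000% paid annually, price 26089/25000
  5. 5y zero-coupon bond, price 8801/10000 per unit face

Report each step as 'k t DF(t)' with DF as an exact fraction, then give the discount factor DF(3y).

step 1 [1y] bond c/1=1/20: DF=(52059/50000 − 1/20·(0))/(1+1/20) = 2479/2500 ≈ 0.991600
step 2 [2y] zero: DF = P = 383/400 ≈ 0.957500
step 3 [3y] zero: DF = P = 118/125 ≈ 0.944000
step 4 [4y] bond c/1=3/100: DF=(26089/25000 − 3/100·(0.991600+0.957500+0.944000))/(1+3/100) = 9289/10000 ≈ 0.928900
step 5 [5y] zero: DF = P = 8801/10000 ≈ 0.880100

1 1 2479/2500
2 2 383/400
3 3 118/125
4 4 9289/10000
5 5 8801/10000
DF(3y) = 118/125 ≈ 0.944000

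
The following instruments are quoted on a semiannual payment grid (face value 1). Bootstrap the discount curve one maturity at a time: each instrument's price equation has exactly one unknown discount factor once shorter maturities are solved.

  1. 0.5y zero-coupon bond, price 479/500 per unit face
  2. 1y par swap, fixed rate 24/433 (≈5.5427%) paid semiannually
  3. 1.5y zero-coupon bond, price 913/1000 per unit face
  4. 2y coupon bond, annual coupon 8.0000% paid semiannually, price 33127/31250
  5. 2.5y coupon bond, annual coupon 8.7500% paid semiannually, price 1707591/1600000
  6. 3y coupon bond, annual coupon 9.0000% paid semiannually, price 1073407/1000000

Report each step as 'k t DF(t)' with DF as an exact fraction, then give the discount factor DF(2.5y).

step 1 [0.5y] zero: DF = P = 479/500 ≈ 0.958000
step 2 [1y] swap r/2=12/433: DF=(1 − 12/433·(0.958000))/(1+12/433) = 592/625 ≈ 0.947200
step 3 [1.5y] zero: DF = P = 913/1000 ≈ 0.913000
step 4 [2y] bond c/2=1/25: DF=(33127/31250 − 1/25·(0.958000+0.947200+0.913000))/(1+1/25) = 9109/10000 ≈ 0.910900
step 5 [2.5y] bond c/2=7/160: DF=(1707591/1600000 − 7/160·(0.958000+0.947200+0.913000+0.910900))/(1+7/160) = 4331/5000 ≈ 0.866200
step 6 [3y] bond c/2=9/200: DF=(1073407/1000000 − 9/200·(0.958000+0.947200+0.913000+0.910900+0.866200))/(1+9/200) = 8293/10000 ≈ 0.829300

1 1/2 479/500
2 1 592/625
3 3/2 913/1000
4 2 9109/10000
5 5/2 4331/5000
6 3 8293/10000
DF(2.5y) = 4331/5000 ≈ 0.866200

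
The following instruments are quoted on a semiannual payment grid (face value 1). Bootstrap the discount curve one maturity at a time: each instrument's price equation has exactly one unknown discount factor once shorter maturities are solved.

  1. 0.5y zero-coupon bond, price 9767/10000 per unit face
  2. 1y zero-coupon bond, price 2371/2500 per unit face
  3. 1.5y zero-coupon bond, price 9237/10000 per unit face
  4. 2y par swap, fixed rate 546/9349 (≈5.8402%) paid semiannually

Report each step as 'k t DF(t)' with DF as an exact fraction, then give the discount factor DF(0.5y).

step 1 [0.5y] zero: DF = P = 9767/10000 ≈ 0.976700
step 2 [1y] zero: DF = P = 2371/2500 ≈ 0.948400
step 3 [1.5y] zero: DF = P = 9237/10000 ≈ 0.923700
step 4 [2y] swap r/2=273/9349: DF=(1 − 273/9349·(0.976700+0.948400+0.923700))/(1+273/9349) = 2227/2500 ≈ 0.890800

1 1/2 9767/10000
2 1 2371/2500
3 3/2 9237/10000
4 2 2227/2500
DF(0.5y) = 9767/10000 ≈ 0.976700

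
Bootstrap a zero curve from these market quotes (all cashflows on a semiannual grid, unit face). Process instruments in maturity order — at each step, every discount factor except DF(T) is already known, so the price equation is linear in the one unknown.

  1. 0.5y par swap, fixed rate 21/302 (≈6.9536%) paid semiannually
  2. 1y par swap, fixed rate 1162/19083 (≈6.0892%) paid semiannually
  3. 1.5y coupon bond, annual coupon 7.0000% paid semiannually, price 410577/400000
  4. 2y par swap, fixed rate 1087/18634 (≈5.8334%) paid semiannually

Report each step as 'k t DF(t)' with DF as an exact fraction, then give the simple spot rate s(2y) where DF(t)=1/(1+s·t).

step 1 [0.5y] swap r/2=21/604: DF=(1 − 21/604·(0))/(1+21/604) = 604/625 ≈ 0.966400
step 2 [1y] swap r/2=581/19083: DF=(1 − 581/19083·(0.966400))/(1+581/19083) = 9419/10000 ≈ 0.941900
step 3 [1.5y] bond c/2=7/200: DF=(410577/400000 − 7/200·(0.966400+0.941900))/(1+7/200) = 1159/1250 ≈ 0.927200
step 4 [2y] swap r/2=1087/37268: DF=(1 − 1087/37268·(0.966400+0.941900+0.927200))/(1+1087/37268) = 8913/10000 ≈ 0.891300

1 1/2 604/625
2 1 9419/10000
3 3/2 1159/1250
4 2 8913/10000
s(2y) = (1/(8913/10000) − 1)/(2) = 1087/17826 ≈ 6.0978%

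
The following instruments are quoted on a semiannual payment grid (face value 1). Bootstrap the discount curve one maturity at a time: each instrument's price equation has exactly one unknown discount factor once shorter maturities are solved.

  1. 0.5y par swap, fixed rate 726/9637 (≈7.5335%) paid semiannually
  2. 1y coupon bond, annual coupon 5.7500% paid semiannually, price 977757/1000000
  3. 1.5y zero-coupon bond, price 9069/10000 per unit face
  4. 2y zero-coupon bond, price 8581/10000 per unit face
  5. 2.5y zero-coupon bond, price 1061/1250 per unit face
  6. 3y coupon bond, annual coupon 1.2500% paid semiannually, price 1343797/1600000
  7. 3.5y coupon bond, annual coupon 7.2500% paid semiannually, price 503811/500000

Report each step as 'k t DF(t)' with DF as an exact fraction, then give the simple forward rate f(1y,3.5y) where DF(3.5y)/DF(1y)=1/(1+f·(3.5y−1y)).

1 1/2 9637/10000
2 1 1847/2000
3 3/2 9069/10000
4 2 8581/10000
5 5/2 1061/1250
6 3 8067/10000
7 7/2 7867/10000
f(1y,3.5y) = ((1847/2000)/(7867/10000) − 1)/(5/2) = 2736/39335 ≈ 6.9556%

step 1 [0.5y] swap r/2=363/9637: DF=(1 − 363/9637·(0))/(1+363/9637) = 9637/10000 ≈ 0.963700
step 2 [1y] bond c/2=23/800: DF=(977757/1000000 − 23/800·(0.963700))/(1+23/800) = 1847/2000 ≈ 0.923500
step 3 [1.5y] zero: DF = P = 9069/10000 ≈ 0.906900
step 4 [2y] zero: DF = P = 8581/10000 ≈ 0.858100
step 5 [2.5y] zero: DF = P = 1061/1250 ≈ 0.848800
step 6 [3y] bond c/2=1/160: DF=(1343797/1600000 − 1/160·(0.963700+0.923500+0.906900+0.858100+0.848800))/(1+1/160) = 8067/10000 ≈ 0.806700
step 7 [3.5y] bond c/2=29/800: DF=(503811/500000 − 29/800·(0.963700+0.923500+0.906900+0.858100+0.848800+0.806700))/(1+29/800) = 7867/10000 ≈ 0.786700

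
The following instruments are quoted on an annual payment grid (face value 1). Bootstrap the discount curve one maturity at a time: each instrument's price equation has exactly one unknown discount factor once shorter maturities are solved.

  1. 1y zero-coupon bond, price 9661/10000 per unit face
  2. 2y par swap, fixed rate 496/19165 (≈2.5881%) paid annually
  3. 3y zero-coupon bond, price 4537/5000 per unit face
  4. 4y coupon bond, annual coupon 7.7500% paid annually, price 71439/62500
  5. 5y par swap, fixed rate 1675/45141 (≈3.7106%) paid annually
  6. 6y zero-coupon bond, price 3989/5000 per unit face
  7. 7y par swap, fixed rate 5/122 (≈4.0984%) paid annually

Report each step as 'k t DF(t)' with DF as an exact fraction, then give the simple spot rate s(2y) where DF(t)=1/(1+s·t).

1 1 9661/10000
2 2 594/625
3 3 4537/5000
4 4 8577/10000
5 5 333/400
6 6 3989/5000
7 7 1503/2000
s(2y) = (1/(594/625) − 1)/(2) = 31/1188 ≈ 2.6094%

step 1 [1y] zero: DF = P = 9661/10000 ≈ 0.966100
step 2 [2y] swap r/1=496/19165: DF=(1 − 496/19165·(0.966100))/(1+496/19165) = 594/625 ≈ 0.950400
step 3 [3y] zero: DF = P = 4537/5000 ≈ 0.907400
step 4 [4y] bond c/1=31/400: DF=(71439/62500 − 31/400·(0.966100+0.950400+0.907400))/(1+31/400) = 8577/10000 ≈ 0.857700
step 5 [5y] swap r/1=1675/45141: DF=(1 − 1675/45141·(0.966100+0.950400+0.907400+0.857700))/(1+1675/45141) = 333/400 ≈ 0.832500
step 6 [6y] zero: DF = P = 3989/5000 ≈ 0.797800
step 7 [7y] swap r/1=5/122: DF=(1 − 5/122·(0.966100+0.950400+0.907400+0.857700+0.832500+0.797800))/(1+5/122) = 1503/2000 ≈ 0.751500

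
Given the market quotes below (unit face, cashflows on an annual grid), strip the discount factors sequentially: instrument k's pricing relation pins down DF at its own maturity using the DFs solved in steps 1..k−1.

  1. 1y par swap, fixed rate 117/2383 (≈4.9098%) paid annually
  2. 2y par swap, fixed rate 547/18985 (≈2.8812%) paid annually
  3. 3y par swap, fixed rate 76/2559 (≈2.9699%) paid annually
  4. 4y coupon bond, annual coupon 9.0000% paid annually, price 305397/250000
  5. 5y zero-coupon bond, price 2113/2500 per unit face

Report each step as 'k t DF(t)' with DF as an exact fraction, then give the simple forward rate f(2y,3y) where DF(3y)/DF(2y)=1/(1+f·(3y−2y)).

step 1 [1y] swap r/1=117/2383: DF=(1 − 117/2383·(0))/(1+117/2383) = 2383/2500 ≈ 0.953200
step 2 [2y] swap r/1=547/18985: DF=(1 − 547/18985·(0.953200))/(1+547/18985) = 9453/10000 ≈ 0.945300
step 3 [3y] swap r/1=76/2559: DF=(1 − 76/2559·(0.953200+0.945300))/(1+76/2559) = 2291/2500 ≈ 0.916400
step 4 [4y] bond c/1=9/100: DF=(305397/250000 − 9/100·(0.953200+0.945300+0.916400))/(1+9/100) = 8883/10000 ≈ 0.888300
step 5 [5y] zero: DF = P = 2113/2500 ≈ 0.845200

1 1 2383/2500
2 2 9453/10000
3 3 2291/2500
4 4 8883/10000
5 5 2113/2500
f(2y,3y) = ((9453/10000)/(2291/2500) − 1)/(1) = 289/9164 ≈ 3.1536%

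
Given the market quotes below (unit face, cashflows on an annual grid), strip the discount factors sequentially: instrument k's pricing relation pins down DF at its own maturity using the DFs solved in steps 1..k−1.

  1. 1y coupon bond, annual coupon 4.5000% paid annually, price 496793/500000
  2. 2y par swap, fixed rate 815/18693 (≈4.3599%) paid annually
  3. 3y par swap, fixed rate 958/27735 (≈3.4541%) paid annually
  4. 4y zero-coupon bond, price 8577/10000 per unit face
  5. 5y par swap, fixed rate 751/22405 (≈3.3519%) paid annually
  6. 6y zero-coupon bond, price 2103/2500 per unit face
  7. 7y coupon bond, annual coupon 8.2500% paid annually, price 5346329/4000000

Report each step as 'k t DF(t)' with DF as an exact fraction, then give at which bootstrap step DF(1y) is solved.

step 1 [1y] bond c/1=9/200: DF=(496793/500000 − 9/200·(0))/(1+9/200) = 2377/2500 ≈ 0.950800
step 2 [2y] swap r/1=815/18693: DF=(1 − 815/18693·(0.950800))/(1+815/18693) = 1837/2000 ≈ 0.918500
step 3 [3y] swap r/1=958/27735: DF=(1 − 958/27735·(0.950800+0.918500))/(1+958/27735) = 4521/5000 ≈ 0.904200
step 4 [4y] zero: DF = P = 8577/10000 ≈ 0.857700
step 5 [5y] swap r/1=751/22405: DF=(1 − 751/22405·(0.950800+0.918500+0.904200+0.857700))/(1+751/22405) = 4249/5000 ≈ 0.849800
step 6 [6y] zero: DF = P = 2103/2500 ≈ 0.841200
step 7 [7y] bond c/1=33/400: DF=(5346329/4000000 − 33/400·(0.950800+0.918500+0.904200+0.857700+0.849800+0.841200))/(1+33/400) = 8291/10000 ≈ 0.829100

1 1 2377/2500
2 2 1837/2000
3 3 4521/5000
4 4 8577/10000
5 5 4249/5000
6 6 2103/2500
7 7 8291/10000
DF(1y) is solved at step 1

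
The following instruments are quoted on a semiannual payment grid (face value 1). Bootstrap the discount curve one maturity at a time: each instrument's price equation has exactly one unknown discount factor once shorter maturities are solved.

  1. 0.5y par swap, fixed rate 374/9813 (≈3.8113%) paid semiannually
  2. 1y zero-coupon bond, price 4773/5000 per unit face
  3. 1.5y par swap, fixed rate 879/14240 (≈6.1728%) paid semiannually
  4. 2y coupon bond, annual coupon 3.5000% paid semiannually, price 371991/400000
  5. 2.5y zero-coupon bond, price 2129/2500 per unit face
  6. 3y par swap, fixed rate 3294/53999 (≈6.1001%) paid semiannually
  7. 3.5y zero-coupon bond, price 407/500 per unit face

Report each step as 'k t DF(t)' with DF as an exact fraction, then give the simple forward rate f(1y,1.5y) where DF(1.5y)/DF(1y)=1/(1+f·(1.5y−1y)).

step 1 [0.5y] swap r/2=187/9813: DF=(1 − 187/9813·(0))/(1+187/9813) = 9813/10000 ≈ 0.981300
step 2 [1y] zero: DF = P = 4773/5000 ≈ 0.954600
step 3 [1.5y] swap r/2=879/28480: DF=(1 − 879/28480·(0.981300+0.954600))/(1+879/28480) = 9121/10000 ≈ 0.912100
step 4 [2y] bond c/2=7/400: DF=(371991/400000 − 7/400·(0.981300+0.954600+0.912100))/(1+7/400) = 173/200 ≈ 0.865000
step 5 [2.5y] zero: DF = P = 2129/2500 ≈ 0.851600
step 6 [3y] swap r/2=1647/53999: DF=(1 − 1647/53999·(0.981300+0.954600+0.912100+0.865000+0.851600))/(1+1647/53999) = 8353/10000 ≈ 0.835300
step 7 [3.5y] zero: DF = P = 407/500 ≈ 0.814000

1 1/2 9813/10000
2 1 4773/5000
3 3/2 9121/10000
4 2 173/200
5 5/2 2129/2500
6 3 8353/10000
7 7/2 407/500
f(1y,1.5y) = ((4773/5000)/(9121/10000) − 1)/(1/2) = 850/9121 ≈ 9.3192%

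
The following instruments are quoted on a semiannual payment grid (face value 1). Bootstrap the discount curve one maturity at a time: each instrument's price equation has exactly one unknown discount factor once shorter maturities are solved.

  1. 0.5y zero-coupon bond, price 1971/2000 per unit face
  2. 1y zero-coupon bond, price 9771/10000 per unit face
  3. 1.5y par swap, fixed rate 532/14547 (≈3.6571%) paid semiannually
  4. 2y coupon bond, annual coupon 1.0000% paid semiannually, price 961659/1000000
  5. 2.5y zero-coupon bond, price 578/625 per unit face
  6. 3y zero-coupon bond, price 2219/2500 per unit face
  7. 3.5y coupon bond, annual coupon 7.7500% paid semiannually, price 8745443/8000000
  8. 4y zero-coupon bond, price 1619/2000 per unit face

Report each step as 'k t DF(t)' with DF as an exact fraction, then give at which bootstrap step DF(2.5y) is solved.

1 1/2 1971/2000
2 1 9771/10000
3 3/2 2367/2500
4 2 589/625
5 5/2 578/625
6 3 2219/2500
7 7/2 8411/10000
8 4 1619/2000
DF(2.5y) is solved at step 5

step 1 [0.5y] zero: DF = P = 1971/2000 ≈ 0.985500
step 2 [1y] zero: DF = P = 9771/10000 ≈ 0.977100
step 3 [1.5y] swap r/2=266/14547: DF=(1 − 266/14547·(0.985500+0.977100))/(1+266/14547) = 2367/2500 ≈ 0.946800
step 4 [2y] bond c/2=1/200: DF=(961659/1000000 − 1/200·(0.985500+0.977100+0.946800))/(1+1/200) = 589/625 ≈ 0.942400
step 5 [2.5y] zero: DF = P = 578/625 ≈ 0.924800
step 6 [3y] zero: DF = P = 2219/2500 ≈ 0.887600
step 7 [3.5y] bond c/2=31/800: DF=(8745443/8000000 − 31/800·(0.985500+0.977100+0.946800+0.942400+0.924800+0.887600))/(1+31/800) = 8411/10000 ≈ 0.841100
step 8 [4y] zero: DF = P = 1619/2000 ≈ 0.809500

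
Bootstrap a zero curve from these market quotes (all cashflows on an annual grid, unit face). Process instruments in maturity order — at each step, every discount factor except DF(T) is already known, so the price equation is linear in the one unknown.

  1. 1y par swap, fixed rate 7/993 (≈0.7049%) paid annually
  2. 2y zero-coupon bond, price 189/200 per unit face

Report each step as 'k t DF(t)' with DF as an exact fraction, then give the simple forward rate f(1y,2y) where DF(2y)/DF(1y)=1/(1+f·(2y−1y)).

step 1 [1y] swap r/1=7/993: DF=(1 − 7/993·(0))/(1+7/993) = 993/1000 ≈ 0.993000
step 2 [2y] zero: DF = P = 189/200 ≈ 0.945000

1 1 993/1000
2 2 189/200
f(1y,2y) = ((993/1000)/(189/200) − 1)/(1) = 16/315 ≈ 5.0794%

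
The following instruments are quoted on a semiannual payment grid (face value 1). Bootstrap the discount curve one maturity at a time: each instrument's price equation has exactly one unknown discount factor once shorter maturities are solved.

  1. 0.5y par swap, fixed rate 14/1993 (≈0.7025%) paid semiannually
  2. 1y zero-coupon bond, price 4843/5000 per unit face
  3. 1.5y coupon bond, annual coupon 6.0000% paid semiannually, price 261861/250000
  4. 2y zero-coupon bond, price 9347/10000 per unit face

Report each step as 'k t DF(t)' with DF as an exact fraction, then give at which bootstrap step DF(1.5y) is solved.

step 1 [0.5y] swap r/2=7/1993: DF=(1 − 7/1993·(0))/(1+7/1993) = 1993/2000 ≈ 0.996500
step 2 [1y] zero: DF = P = 4843/5000 ≈ 0.968600
step 3 [1.5y] bond c/2=3/100: DF=(261861/250000 − 3/100·(0.996500+0.968600))/(1+3/100) = 9597/10000 ≈ 0.959700
step 4 [2y] zero: DF = P = 9347/10000 ≈ 0.934700

1 1/2 1993/2000
2 1 4843/5000
3 3/2 9597/10000
4 2 9347/10000
DF(1.5y) is solved at step 3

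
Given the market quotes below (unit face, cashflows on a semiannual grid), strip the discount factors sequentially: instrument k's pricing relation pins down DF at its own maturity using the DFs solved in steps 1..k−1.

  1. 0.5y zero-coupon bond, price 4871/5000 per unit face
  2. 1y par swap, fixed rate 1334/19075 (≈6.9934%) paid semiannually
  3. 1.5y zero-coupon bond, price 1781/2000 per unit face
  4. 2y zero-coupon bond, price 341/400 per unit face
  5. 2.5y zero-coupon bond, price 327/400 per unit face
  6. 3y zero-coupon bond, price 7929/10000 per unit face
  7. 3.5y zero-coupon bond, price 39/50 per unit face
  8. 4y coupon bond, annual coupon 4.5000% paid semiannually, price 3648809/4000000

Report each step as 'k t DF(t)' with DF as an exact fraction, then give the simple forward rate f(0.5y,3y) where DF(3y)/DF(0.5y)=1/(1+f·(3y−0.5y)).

1 1/2 4871/5000
2 1 9333/10000
3 3/2 1781/2000
4 2 341/400
5 5/2 327/400
6 3 7929/10000
7 7/2 39/50
8 4 949/1250
f(0.5y,3y) = ((4871/5000)/(7929/10000) − 1)/(5/2) = 3626/39645 ≈ 9.1462%

step 1 [0.5y] zero: DF = P = 4871/5000 ≈ 0.974200
step 2 [1y] swap r/2=667/19075: DF=(1 − 667/19075·(0.974200))/(1+667/19075) = 9333/10000 ≈ 0.933300
step 3 [1.5y] zero: DF = P = 1781/2000 ≈ 0.890500
step 4 [2y] zero: DF = P = 341/400 ≈ 0.852500
step 5 [2.5y] zero: DF = P = 327/400 ≈ 0.817500
step 6 [3y] zero: DF = P = 7929/10000 ≈ 0.792900
step 7 [3.5y] zero: DF = P = 39/50 ≈ 0.780000
step 8 [4y] bond c/2=9/400: DF=(3648809/4000000 − 9/400·(0.974200+0.933300+0.890500+0.852500+0.817500+0.792900+0.780000))/(1+9/400) = 949/1250 ≈ 0.759200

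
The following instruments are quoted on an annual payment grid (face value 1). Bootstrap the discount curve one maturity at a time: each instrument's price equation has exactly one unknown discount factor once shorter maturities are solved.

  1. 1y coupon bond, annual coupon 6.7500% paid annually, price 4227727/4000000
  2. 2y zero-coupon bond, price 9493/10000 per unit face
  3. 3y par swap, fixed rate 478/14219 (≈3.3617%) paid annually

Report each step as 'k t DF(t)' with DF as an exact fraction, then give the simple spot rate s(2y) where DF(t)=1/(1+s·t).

1 1 9901/10000
2 2 9493/10000
3 3 2261/2500
s(2y) = (1/(9493/10000) − 1)/(2) = 507/18986 ≈ 2.6704%

step 1 [1y] bond c/1=27/400: DF=(4227727/4000000 − 27/400·(0))/(1+27/400) = 9901/10000 ≈ 0.990100
step 2 [2y] zero: DF = P = 9493/10000 ≈ 0.949300
step 3 [3y] swap r/1=478/14219: DF=(1 − 478/14219·(0.990100+0.949300))/(1+478/14219) = 2261/2500 ≈ 0.904400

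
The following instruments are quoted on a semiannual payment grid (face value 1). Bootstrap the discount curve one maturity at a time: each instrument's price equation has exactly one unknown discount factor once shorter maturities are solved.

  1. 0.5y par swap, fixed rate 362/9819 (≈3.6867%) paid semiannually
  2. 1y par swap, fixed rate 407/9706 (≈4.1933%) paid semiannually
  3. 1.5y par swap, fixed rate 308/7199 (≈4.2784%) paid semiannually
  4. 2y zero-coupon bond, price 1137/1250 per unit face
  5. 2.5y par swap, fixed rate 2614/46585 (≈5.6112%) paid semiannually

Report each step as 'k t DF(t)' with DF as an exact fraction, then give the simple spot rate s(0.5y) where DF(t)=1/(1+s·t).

1 1/2 9819/10000
2 1 9593/10000
3 3/2 1173/1250
4 2 1137/1250
5 5/2 8693/10000
s(0.5y) = (1/(9819/10000) − 1)/(1/2) = 362/9819 ≈ 3.6867%

step 1 [0.5y] swap r/2=181/9819: DF=(1 − 181/9819·(0))/(1+181/9819) = 9819/10000 ≈ 0.981900
step 2 [1y] swap r/2=407/19412: DF=(1 − 407/19412·(0.981900))/(1+407/19412) = 9593/10000 ≈ 0.959300
step 3 [1.5y] swap r/2=154/7199: DF=(1 − 154/7199·(0.981900+0.959300))/(1+154/7199) = 1173/1250 ≈ 0.938400
step 4 [2y] zero: DF = P = 1137/1250 ≈ 0.909600
step 5 [2.5y] swap r/2=1307/46585: DF=(1 − 1307/46585·(0.981900+0.959300+0.938400+0.909600))/(1+1307/46585) = 8693/10000 ≈ 0.869300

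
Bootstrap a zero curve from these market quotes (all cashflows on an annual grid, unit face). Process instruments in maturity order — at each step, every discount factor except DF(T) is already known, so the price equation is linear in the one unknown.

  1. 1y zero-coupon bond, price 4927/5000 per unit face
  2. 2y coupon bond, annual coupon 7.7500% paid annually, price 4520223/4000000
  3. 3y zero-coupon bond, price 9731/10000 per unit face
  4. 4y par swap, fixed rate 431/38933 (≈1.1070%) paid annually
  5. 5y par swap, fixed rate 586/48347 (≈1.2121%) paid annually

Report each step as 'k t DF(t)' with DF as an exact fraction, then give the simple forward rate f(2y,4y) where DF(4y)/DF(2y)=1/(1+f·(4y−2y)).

step 1 [1y] zero: DF = P = 4927/5000 ≈ 0.985400
step 2 [2y] bond c/1=31/400: DF=(4520223/4000000 − 31/400·(0.985400))/(1+31/400) = 9779/10000 ≈ 0.977900
step 3 [3y] zero: DF = P = 9731/10000 ≈ 0.973100
step 4 [4y] swap r/1=431/38933: DF=(1 − 431/38933·(0.985400+0.977900+0.973100))/(1+431/38933) = 9569/10000 ≈ 0.956900
step 5 [5y] swap r/1=586/48347: DF=(1 − 586/48347·(0.985400+0.977900+0.973100+0.956900))/(1+586/48347) = 4707/5000 ≈ 0.941400

1 1 4927/5000
2 2 9779/10000
3 3 9731/10000
4 4 9569/10000
5 5 4707/5000
f(2y,4y) = ((9779/10000)/(9569/10000) − 1)/(2) = 15/1367 ≈ 1.0973%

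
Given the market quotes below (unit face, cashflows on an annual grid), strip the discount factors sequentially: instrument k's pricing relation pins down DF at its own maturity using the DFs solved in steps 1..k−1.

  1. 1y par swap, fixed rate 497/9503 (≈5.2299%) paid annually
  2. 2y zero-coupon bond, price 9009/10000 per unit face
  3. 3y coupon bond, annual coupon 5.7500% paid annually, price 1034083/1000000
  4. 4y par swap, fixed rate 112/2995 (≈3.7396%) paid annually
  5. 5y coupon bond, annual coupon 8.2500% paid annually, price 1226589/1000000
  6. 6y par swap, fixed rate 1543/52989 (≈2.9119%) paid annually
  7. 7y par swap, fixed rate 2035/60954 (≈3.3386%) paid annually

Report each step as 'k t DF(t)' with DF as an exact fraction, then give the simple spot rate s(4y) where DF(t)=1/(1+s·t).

1 1 9503/10000
2 2 9009/10000
3 3 2193/2500
4 4 541/625
5 5 537/625
6 6 8457/10000
7 7 1593/2000
s(4y) = (1/(541/625) − 1)/(4) = 21/541 ≈ 3.8817%

step 1 [1y] swap r/1=497/9503: DF=(1 − 497/9503·(0))/(1+497/9503) = 9503/10000 ≈ 0.950300
step 2 [2y] zero: DF = P = 9009/10000 ≈ 0.900900
step 3 [3y] bond c/1=23/400: DF=(1034083/1000000 − 23/400·(0.950300+0.900900))/(1+23/400) = 2193/2500 ≈ 0.877200
step 4 [4y] swap r/1=112/2995: DF=(1 − 112/2995·(0.950300+0.900900+0.877200))/(1+112/2995) = 541/625 ≈ 0.865600
step 5 [5y] bond c/1=33/400: DF=(1226589/1000000 − 33/400·(0.950300+0.900900+0.877200+0.865600))/(1+33/400) = 537/625 ≈ 0.859200
step 6 [6y] swap r/1=1543/52989: DF=(1 − 1543/52989·(0.950300+0.900900+0.877200+0.865600+0.859200))/(1+1543/52989) = 8457/10000 ≈ 0.845700
step 7 [7y] swap r/1=2035/60954: DF=(1 − 2035/60954·(0.950300+0.900900+0.877200+0.865600+0.859200+0.845700))/(1+2035/60954) = 1593/2000 ≈ 0.796500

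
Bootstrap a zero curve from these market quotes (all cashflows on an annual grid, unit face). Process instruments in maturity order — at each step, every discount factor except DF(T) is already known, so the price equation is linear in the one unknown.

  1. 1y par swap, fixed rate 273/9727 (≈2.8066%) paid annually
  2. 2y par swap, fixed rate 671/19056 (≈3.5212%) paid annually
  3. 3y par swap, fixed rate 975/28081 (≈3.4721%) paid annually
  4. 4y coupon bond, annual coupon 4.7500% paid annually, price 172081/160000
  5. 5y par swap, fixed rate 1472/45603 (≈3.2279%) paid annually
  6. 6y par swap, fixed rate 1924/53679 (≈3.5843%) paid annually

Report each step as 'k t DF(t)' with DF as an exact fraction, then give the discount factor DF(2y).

1 1 9727/10000
2 2 9329/10000
3 3 361/400
4 4 4497/5000
5 5 533/625
6 6 2019/2500
DF(2y) = 9329/10000 ≈ 0.932900

step 1 [1y] swap r/1=273/9727: DF=(1 − 273/9727·(0))/(1+273/9727) = 9727/10000 ≈ 0.972700
step 2 [2y] swap r/1=671/19056: DF=(1 − 671/19056·(0.972700))/(1+671/19056) = 9329/10000 ≈ 0.932900
step 3 [3y] swap r/1=975/28081: DF=(1 − 975/28081·(0.972700+0.932900))/(1+975/28081) = 361/400 ≈ 0.902500
step 4 [4y] bond c/1=19/400: DF=(172081/160000 − 19/400·(0.972700+0.932900+0.902500))/(1+19/400) = 4497/5000 ≈ 0.899400
step 5 [5y] swap r/1=1472/45603: DF=(1 − 1472/45603·(0.972700+0.932900+0.902500+0.899400))/(1+1472/45603) = 533/625 ≈ 0.852800
step 6 [6y] swap r/1=1924/53679: DF=(1 − 1924/53679·(0.972700+0.932900+0.902500+0.899400+0.852800))/(1+1924/53679) = 2019/2500 ≈ 0.807600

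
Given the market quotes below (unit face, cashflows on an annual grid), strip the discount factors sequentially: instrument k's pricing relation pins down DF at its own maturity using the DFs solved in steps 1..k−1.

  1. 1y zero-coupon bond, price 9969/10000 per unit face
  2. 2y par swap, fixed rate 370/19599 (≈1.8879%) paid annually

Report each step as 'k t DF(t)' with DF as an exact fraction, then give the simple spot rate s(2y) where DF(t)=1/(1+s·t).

1 1 9969/10000
2 2 963/1000
s(2y) = (1/(963/1000) − 1)/(2) = 37/1926 ≈ 1.9211%

step 1 [1y] zero: DF = P = 9969/10000 ≈ 0.996900
step 2 [2y] swap r/1=370/19599: DF=(1 − 370/19599·(0.996900))/(1+370/19599) = 963/1000 ≈ 0.963000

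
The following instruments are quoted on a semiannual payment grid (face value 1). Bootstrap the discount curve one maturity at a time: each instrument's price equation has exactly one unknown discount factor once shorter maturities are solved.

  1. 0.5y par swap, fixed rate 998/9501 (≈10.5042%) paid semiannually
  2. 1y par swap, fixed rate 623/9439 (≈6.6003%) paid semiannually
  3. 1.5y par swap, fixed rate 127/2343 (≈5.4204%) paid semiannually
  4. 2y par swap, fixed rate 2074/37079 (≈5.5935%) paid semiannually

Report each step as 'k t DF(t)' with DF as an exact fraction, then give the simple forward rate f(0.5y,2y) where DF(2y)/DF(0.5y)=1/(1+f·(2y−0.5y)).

1 1/2 9501/10000
2 1 9377/10000
3 3/2 4619/5000
4 2 8963/10000
f(0.5y,2y) = ((9501/10000)/(8963/10000) − 1)/(3/2) = 1076/26889 ≈ 4.0016%

step 1 [0.5y] swap r/2=499/9501: DF=(1 − 499/9501·(0))/(1+499/9501) = 9501/10000 ≈ 0.950100
step 2 [1y] swap r/2=623/18878: DF=(1 − 623/18878·(0.950100))/(1+623/18878) = 9377/10000 ≈ 0.937700
step 3 [1.5y] swap r/2=127/4686: DF=(1 − 127/4686·(0.950100+0.937700))/(1+127/4686) = 4619/5000 ≈ 0.923800
step 4 [2y] swap r/2=1037/37079: DF=(1 − 1037/37079·(0.950100+0.937700+0.923800))/(1+1037/37079) = 8963/10000 ≈ 0.896300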